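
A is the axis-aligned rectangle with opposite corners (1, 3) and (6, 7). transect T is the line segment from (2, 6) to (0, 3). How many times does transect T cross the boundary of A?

The segment meets the boundary at (1,4.5).

1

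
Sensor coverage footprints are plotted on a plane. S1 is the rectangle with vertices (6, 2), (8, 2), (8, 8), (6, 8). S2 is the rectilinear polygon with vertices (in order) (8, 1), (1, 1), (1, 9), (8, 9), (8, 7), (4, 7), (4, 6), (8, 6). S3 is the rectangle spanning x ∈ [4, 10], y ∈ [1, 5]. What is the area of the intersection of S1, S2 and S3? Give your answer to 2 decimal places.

The intersection is the polygon with vertices (6,2), (6,5), (8,5), (8,2).
By the shoelace formula its area is 6.00.

6.00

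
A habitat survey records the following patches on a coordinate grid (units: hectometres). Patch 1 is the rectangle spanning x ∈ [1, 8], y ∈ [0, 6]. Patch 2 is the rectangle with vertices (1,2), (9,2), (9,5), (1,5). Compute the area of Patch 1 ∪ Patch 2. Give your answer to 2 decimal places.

45.00

By inclusion–exclusion:
Individual areas: |Patch 1| = 42, |Patch 2| = 24.
|Patch 1∩Patch 2|: x∈[1,8], y∈[2,5] → 7·3 = 21.
|Patch 1 ∪ Patch 2| = 66 − 21 = 45.00.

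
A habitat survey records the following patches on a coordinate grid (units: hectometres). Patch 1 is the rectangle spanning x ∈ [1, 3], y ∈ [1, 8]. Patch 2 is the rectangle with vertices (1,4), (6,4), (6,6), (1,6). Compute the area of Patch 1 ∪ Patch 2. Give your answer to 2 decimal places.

By inclusion–exclusion:
Individual areas: |Patch 1| = 14, |Patch 2| = 10.
|Patch 1∩Patch 2|: x∈[1,3], y∈[4,6] → 2·2 = 4.
|Patch 1 ∪ Patch 2| = 24 − 4 = 20.00.

20.00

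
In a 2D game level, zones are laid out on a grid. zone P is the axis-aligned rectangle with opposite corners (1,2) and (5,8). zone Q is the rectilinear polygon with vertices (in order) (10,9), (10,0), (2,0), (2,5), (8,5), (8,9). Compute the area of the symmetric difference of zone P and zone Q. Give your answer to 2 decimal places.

|zone P| = 24, |zone Q| = 48, |zone P∩zone Q| = 9.
|zone P △ zone Q| = |zone P| + |zone Q| − 2·|zone P∩zone Q| = 24 + 48 − 18 = 54.00.

54.00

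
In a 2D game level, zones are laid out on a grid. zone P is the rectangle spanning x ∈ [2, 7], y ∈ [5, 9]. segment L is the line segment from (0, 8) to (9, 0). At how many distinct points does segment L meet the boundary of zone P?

2

The segment meets the boundary at (3.375,5), (2,6.222).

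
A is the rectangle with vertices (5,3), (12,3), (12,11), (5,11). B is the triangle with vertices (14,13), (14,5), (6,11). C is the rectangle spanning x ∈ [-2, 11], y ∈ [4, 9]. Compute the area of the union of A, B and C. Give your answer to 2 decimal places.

By inclusion–exclusion:
Individual areas: |A| = 56, |B| = 32, |C| = 65.
|A∩B| = 13.5.
|A∩C|: x∈[5,11], y∈[4,9] → 6·5 = 30.
|B∩C| = 2.0417.
|A∩B∩C| = 2.0417.
|A ∪ B ∪ C| = 153 − 45.5417 + 2.0417 = 109.50.

109.50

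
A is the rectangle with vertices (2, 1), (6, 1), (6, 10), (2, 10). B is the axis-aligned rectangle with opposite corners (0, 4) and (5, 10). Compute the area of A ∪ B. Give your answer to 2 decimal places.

48.00

By inclusion–exclusion:
Individual areas: |A| = 36, |B| = 30.
|A∩B|: x∈[2,5], y∈[4,10] → 3·6 = 18.
|A ∪ B| = 66 − 18 = 48.00.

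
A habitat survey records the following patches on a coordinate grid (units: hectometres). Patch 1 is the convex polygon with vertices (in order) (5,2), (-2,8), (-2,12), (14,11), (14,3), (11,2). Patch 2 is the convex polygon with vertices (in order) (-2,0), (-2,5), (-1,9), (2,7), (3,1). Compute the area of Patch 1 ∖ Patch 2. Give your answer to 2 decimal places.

|Patch 1| = 129.5, |Patch 1∩Patch 2| = 7.357.
|Patch 1 ∖ Patch 2| = |Patch 1| − |Patch 1∩Patch 2| = 129.5 − 7.357 = 122.14.

122.14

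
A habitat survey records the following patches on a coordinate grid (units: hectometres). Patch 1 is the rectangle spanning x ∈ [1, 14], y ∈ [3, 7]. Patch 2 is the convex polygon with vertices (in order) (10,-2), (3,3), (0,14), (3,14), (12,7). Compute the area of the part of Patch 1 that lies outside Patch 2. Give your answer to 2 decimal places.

15.60

|Patch 1| = 52, |Patch 1∩Patch 2| = 36.404.
|Patch 1 ∖ Patch 2| = |Patch 1| − |Patch 1∩Patch 2| = 52 − 36.404 = 15.60.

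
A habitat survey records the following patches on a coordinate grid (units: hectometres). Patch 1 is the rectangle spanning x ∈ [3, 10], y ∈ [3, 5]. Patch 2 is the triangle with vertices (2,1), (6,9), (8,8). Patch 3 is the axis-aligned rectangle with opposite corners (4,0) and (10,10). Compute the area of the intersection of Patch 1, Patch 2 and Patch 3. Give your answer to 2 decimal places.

1.19

The intersection is the polygon with vertices (4,3.333), (4,5), (5.429,5).
By the shoelace formula its area is 1.19.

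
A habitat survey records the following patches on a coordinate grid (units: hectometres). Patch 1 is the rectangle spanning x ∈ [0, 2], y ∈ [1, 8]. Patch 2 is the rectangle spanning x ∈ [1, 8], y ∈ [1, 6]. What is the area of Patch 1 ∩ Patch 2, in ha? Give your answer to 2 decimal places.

5.00

|Patch 1∩Patch 2|: x∈[1,2], y∈[1,6] → 1·5 = 5.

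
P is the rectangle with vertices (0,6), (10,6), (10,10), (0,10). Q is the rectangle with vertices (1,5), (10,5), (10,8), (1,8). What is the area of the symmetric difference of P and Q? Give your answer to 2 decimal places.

31.00

|P∩Q|: x∈[1,10], y∈[6,8] → 9·2 = 18.
|P △ Q| = |P| + |Q| − 2·|P∩Q| = 40 + 27 − 36 = 31.00.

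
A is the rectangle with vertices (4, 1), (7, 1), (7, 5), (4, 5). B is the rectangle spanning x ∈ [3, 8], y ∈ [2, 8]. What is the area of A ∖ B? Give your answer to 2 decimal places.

3.00

|A∩B|: x∈[4,7], y∈[2,5] → 3·3 = 9.
|A| = 12.
|A ∖ B| = |A| − |A∩B| = 12 − 9 = 3.00.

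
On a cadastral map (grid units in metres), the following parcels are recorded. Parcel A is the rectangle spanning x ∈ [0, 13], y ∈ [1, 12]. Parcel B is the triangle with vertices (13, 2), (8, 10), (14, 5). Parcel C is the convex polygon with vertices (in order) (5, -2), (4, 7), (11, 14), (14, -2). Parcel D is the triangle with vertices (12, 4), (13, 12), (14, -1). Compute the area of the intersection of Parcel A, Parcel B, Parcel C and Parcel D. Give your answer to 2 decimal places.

2.26

The intersection is the polygon with vertices (12.444,6.296), (13,3.333), (13,2), (12.444,2.889), (12,4), (12.302,6.415).
By the shoelace formula its area is 2.26.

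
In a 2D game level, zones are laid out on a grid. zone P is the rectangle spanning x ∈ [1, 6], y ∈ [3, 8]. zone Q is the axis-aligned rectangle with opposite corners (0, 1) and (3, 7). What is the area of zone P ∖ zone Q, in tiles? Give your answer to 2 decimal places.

|zone P∩zone Q|: x∈[1,3], y∈[3,7] → 2·4 = 8.
|zone P| = 25.
|zone P ∖ zone Q| = |zone P| − |zone P∩zone Q| = 25 − 8 = 17.00.

17.00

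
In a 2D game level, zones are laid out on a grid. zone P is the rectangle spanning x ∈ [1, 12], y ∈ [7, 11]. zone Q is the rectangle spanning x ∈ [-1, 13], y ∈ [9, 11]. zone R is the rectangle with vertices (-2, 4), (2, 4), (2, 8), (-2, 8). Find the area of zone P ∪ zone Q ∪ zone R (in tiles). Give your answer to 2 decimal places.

By inclusion–exclusion:
Individual areas: |zone P| = 44, |zone Q| = 28, |zone R| = 16.
|zone P∩zone Q|: x∈[1,12], y∈[9,11] → 11·2 = 22.
|zone P∩zone R|: x∈[1,2], y∈[7,8] → 1·1 = 1.
|zone Q∩zone R| = 0 (no overlap).
|zone P∩zone Q∩zone R| = 0.
|zone P ∪ zone Q ∪ zone R| = 88 − 23 + 0 = 65.00.

65.00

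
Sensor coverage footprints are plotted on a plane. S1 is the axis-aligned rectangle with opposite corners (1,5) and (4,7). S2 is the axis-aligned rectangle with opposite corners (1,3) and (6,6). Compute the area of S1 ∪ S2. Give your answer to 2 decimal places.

By inclusion–exclusion:
Individual areas: |S1| = 6, |S2| = 15.
|S1∩S2|: x∈[1,4], y∈[5,6] → 3·1 = 3.
|S1 ∪ S2| = 21 − 3 = 18.00.

18.00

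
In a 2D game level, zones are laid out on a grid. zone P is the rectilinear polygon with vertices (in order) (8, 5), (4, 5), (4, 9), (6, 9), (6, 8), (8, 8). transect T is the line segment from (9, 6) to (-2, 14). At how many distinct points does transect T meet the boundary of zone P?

The segment meets the boundary at (6,8.182), (6.25,8), (4.875,9), (8,6.727).

4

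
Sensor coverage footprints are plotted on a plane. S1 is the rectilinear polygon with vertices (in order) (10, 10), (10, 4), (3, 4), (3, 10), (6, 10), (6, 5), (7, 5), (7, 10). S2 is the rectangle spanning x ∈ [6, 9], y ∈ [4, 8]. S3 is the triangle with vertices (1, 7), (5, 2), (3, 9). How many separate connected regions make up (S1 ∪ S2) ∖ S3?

2

(S1 ∪ S2) ∖ S3 splits into 2 disjoint pieces (area 36.4286, area 0.1).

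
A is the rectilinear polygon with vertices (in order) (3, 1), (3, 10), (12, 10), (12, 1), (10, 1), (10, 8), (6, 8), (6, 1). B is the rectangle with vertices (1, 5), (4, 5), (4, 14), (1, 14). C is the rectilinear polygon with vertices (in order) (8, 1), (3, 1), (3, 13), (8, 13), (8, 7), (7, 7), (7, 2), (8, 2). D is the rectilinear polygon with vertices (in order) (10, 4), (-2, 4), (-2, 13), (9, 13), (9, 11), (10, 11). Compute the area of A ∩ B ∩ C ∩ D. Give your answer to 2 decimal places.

The intersection is the polygon with vertices (4,5), (3,5), (3,10), (4,10).
By the shoelace formula its area is 5.00.

5.00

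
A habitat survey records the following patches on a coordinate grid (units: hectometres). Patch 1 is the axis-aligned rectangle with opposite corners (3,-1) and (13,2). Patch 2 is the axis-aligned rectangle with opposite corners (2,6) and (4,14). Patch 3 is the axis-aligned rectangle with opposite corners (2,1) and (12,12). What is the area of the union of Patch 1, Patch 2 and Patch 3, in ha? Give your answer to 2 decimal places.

By inclusion–exclusion:
Individual areas: |Patch 1| = 30, |Patch 2| = 16, |Patch 3| = 110.
|Patch 1∩Patch 2| = 0 (no overlap).
|Patch 1∩Patch 3|: x∈[3,12], y∈[1,2] → 9·1 = 9.
|Patch 2∩Patch 3|: x∈[2,4], y∈[6,12] → 2·6 = 12.
|Patch 1∩Patch 2∩Patch 3| = 0.
|Patch 1 ∪ Patch 2 ∪ Patch 3| = 156 − 21 + 0 = 135.00.

135.00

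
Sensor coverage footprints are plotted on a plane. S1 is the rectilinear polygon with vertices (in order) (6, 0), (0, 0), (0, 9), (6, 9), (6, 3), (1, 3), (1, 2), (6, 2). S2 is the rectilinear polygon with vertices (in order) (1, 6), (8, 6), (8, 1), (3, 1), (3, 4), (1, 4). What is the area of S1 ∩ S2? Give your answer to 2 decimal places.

16.00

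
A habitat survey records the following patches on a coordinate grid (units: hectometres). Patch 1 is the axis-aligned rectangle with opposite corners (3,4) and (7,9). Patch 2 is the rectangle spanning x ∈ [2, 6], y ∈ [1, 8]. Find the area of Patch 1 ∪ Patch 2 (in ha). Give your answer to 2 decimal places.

36.00

By inclusion–exclusion:
Individual areas: |Patch 1| = 20, |Patch 2| = 28.
|Patch 1∩Patch 2|: x∈[3,6], y∈[4,8] → 3·4 = 12.
|Patch 1 ∪ Patch 2| = 48 − 12 = 36.00.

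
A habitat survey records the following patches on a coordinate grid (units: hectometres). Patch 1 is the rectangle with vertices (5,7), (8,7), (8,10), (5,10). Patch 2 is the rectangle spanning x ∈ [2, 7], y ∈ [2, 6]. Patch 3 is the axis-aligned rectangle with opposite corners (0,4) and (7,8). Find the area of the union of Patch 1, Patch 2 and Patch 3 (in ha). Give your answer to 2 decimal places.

By inclusion–exclusion:
Individual areas: |Patch 1| = 9, |Patch 2| = 20, |Patch 3| = 28.
|Patch 1∩Patch 2| = 0 (no overlap).
|Patch 1∩Patch 3|: x∈[5,7], y∈[7,8] → 2·1 = 2.
|Patch 2∩Patch 3|: x∈[2,7], y∈[4,6] → 5·2 = 10.
|Patch 1∩Patch 2∩Patch 3| = 0.
|Patch 1 ∪ Patch 2 ∪ Patch 3| = 57 − 12 + 0 = 45.00.

45.00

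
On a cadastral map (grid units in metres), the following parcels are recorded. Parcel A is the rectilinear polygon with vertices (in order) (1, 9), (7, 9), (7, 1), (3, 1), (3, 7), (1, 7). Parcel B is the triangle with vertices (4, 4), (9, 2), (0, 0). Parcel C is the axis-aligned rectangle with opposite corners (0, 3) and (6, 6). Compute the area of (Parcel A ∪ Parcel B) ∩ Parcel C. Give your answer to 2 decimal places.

The region (Parcel A ∪ Parcel B) ∩ Parcel C is the polygon with vertices (3,6), (6,6), (6,3), (3,3).
By the shoelace formula its area is 9.00.

9.00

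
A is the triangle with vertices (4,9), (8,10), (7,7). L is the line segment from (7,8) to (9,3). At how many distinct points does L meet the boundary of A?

The segment meets the boundary at (7.182,7.545).

1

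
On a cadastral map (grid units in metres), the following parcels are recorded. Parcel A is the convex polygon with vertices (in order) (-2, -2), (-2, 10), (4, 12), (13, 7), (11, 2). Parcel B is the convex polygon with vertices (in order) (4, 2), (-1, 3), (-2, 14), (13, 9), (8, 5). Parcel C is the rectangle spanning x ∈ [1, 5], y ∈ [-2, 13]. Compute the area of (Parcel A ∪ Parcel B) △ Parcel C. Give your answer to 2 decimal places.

118.96

|Parcel A ∪ Parcel B| = 161.3187.
|(Parcel A ∪ Parcel B) ∩ Parcel C| = 51.1795.
|(Parcel A ∪ Parcel B) △ Parcel C| = 161.3187 + 60 − 102.359 = 118.96.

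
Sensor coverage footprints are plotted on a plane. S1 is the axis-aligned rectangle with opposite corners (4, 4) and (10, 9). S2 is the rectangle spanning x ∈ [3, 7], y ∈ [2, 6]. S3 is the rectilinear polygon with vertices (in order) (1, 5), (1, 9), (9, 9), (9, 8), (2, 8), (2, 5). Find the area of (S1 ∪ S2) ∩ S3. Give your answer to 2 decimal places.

The region (S1 ∪ S2) ∩ S3 is the polygon with vertices (9,9), (9,8), (4,8), (4,9).
By the shoelace formula its area is 5.00.

5.00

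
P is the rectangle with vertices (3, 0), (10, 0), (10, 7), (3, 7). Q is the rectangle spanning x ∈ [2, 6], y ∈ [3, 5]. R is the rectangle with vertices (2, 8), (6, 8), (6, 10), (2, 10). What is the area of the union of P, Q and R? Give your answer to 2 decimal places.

By inclusion–exclusion:
Individual areas: |P| = 49, |Q| = 8, |R| = 8.
|P∩Q|: x∈[3,6], y∈[3,5] → 3·2 = 6.
|P∩R| = 0 (no overlap).
|Q∩R| = 0 (no overlap).
|P∩Q∩R| = 0.
|P ∪ Q ∪ R| = 65 − 6 + 0 = 59.00.

59.00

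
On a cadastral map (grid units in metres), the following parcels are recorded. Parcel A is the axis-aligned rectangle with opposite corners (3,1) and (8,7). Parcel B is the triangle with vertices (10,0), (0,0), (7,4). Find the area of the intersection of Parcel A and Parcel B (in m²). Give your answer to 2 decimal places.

The intersection is the polygon with vertices (8,1), (3,1), (3,1.714), (7,4), (8,2.667).
By the shoelace formula its area is 9.76.

9.76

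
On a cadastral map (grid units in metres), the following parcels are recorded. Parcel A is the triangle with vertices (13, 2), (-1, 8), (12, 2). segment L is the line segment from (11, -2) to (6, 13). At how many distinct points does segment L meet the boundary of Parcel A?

2

The segment meets the boundary at (9.111,3.667), (9.242,3.273).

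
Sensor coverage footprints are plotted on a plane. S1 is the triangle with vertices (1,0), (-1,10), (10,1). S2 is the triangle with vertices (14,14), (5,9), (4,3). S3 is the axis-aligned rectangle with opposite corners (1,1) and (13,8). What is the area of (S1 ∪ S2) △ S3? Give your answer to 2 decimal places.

71.41

|S1 ∪ S2| = 68.9147.
|(S1 ∪ S2) ∩ S3| = 40.7505.
|(S1 ∪ S2) △ S3| = 68.9147 + 84 − 81.501 = 71.41.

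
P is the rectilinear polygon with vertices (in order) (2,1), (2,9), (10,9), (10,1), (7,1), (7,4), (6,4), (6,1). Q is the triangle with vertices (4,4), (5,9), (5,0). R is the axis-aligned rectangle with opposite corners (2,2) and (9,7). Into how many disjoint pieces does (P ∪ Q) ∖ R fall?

(P ∪ Q) ∖ R splits into 2 disjoint pieces (area 24, area 4.125).

2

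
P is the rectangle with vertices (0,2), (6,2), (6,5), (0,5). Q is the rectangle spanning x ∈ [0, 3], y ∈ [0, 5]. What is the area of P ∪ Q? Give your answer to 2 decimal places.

24.00

By inclusion–exclusion:
Individual areas: |P| = 18, |Q| = 15.
|P∩Q|: x∈[0,3], y∈[2,5] → 3·3 = 9.
|P ∪ Q| = 33 − 9 = 24.00.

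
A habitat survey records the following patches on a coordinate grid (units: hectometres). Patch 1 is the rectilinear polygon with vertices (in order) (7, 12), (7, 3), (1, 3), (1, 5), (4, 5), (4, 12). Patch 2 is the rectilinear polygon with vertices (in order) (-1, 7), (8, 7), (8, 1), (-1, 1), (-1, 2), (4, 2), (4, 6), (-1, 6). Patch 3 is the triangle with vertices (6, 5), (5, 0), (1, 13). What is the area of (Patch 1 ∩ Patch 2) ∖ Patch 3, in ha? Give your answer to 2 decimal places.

5.66

|Patch 1 ∩ Patch 2| = 12.
|(Patch 1 ∩ Patch 2) ∩ Patch 3| = 6.3404.
|(Patch 1 ∩ Patch 2) ∖ Patch 3| = 12 − 6.3404 = 5.66.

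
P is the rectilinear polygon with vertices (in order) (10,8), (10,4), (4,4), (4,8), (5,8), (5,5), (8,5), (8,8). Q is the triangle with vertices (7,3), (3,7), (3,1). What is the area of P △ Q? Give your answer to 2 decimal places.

|P| = 15, |Q| = 12, |P∩Q| = 2.
|P △ Q| = |P| + |Q| − 2·|P∩Q| = 15 + 12 − 4 = 23.00.

23.00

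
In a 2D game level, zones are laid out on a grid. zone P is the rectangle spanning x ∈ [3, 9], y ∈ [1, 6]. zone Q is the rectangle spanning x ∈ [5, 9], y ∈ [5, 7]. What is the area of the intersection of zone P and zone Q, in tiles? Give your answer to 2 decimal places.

4.00

|zone P∩zone Q|: x∈[5,9], y∈[5,6] → 4·1 = 4.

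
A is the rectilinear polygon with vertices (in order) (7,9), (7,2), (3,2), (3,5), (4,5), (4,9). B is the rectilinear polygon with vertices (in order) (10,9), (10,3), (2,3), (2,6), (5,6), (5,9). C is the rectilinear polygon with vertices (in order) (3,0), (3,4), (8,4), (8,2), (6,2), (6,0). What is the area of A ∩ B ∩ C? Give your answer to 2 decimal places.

The intersection is the polygon with vertices (3,3), (3,4), (7,4), (7,3).
By the shoelace formula its area is 4.00.

4.00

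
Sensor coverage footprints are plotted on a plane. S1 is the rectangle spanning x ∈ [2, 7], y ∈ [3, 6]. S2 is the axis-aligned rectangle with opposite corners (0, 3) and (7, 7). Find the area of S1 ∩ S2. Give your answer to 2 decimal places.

|S1∩S2|: x∈[2,7], y∈[3,6] → 5·3 = 15.

15.00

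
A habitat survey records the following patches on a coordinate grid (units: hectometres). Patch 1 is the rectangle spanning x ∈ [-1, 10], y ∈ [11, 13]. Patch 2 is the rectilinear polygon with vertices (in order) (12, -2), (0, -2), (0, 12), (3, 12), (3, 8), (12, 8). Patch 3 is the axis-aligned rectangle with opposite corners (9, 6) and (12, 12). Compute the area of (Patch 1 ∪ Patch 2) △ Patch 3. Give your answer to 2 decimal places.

|Patch 1 ∪ Patch 2| = 151.
|(Patch 1 ∪ Patch 2) ∩ Patch 3| = 7.
|(Patch 1 ∪ Patch 2) △ Patch 3| = 151 + 18 − 14 = 155.00.

155.00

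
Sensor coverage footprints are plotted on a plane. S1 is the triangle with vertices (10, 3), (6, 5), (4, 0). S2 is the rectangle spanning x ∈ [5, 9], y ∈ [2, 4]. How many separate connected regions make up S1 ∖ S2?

S1 ∖ S2 splits into 3 disjoint pieces (area 0.5, area 1.2, area 3.25).

3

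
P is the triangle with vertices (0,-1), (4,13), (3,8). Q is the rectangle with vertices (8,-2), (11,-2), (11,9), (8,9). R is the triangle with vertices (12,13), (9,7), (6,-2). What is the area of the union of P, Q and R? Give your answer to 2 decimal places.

By inclusion–exclusion:
Individual areas: |P| = 3, |Q| = 33, |R| = 4.5.
|P∩Q| = 0.
|P∩R| = 0.
|Q∩R| = 2.7.
|P∩Q∩R| = 0.
|P ∪ Q ∪ R| = 40.5 − 2.7 + 0 = 37.80.

37.80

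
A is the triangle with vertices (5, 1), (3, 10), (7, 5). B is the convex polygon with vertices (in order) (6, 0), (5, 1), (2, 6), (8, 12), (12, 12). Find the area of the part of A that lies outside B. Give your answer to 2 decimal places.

1.18

|A| = 13, |A∩B| = 11.8182.
|A ∖ B| = |A| − |A∩B| = 13 − 11.8182 = 1.18.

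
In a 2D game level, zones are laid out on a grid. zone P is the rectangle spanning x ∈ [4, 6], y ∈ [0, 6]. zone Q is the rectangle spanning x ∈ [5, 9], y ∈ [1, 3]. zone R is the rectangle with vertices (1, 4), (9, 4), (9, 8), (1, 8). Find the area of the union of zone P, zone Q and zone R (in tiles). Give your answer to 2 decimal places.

46.00

By inclusion–exclusion:
Individual areas: |zone P| = 12, |zone Q| = 8, |zone R| = 32.
|zone P∩zone Q|: x∈[5,6], y∈[1,3] → 1·2 = 2.
|zone P∩zone R|: x∈[4,6], y∈[4,6] → 2·2 = 4.
|zone Q∩zone R| = 0 (no overlap).
|zone P∩zone Q∩zone R| = 0.
|zone P ∪ zone Q ∪ zone R| = 52 − 6 + 0 = 46.00.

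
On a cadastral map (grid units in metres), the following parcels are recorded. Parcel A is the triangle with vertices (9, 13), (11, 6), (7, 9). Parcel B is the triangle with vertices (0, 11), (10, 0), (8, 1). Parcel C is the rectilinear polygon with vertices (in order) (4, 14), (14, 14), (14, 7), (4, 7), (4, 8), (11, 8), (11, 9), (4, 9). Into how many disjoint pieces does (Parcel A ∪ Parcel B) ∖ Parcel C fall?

(Parcel A ∪ Parcel B) ∖ Parcel C splits into 3 disjoint pieces (area 0.5238, area 2.619, area 6).

3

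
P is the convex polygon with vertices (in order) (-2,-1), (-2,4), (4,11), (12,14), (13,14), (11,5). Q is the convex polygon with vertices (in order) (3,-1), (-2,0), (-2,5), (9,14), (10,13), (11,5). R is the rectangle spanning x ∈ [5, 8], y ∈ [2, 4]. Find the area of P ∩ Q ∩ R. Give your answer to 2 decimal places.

3.23

The intersection is the polygon with vertices (5,2.231), (5,4), (8,4), (8,3.615).
By the shoelace formula its area is 3.23.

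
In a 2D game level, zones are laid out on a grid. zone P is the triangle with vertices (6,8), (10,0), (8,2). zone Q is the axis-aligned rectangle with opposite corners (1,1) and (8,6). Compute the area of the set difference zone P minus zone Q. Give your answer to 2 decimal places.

2.33

|zone P| = 4, |zone P∩zone Q| = 1.6667.
|zone P ∖ zone Q| = |zone P| − |zone P∩zone Q| = 4 − 1.6667 = 2.33.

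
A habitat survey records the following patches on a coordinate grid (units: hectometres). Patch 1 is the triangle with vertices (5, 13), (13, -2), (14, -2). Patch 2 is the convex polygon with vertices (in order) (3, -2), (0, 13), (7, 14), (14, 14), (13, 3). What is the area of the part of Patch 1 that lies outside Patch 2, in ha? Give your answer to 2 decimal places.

|Patch 1| = 7.5, |Patch 1∩Patch 2| = 3.9676.
|Patch 1 ∖ Patch 2| = |Patch 1| − |Patch 1∩Patch 2| = 7.5 − 3.9676 = 3.53.

3.53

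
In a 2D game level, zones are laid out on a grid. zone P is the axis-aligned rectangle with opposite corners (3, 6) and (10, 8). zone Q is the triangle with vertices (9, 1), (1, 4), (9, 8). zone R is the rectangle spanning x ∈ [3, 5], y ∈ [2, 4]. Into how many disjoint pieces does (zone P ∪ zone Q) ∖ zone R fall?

1

(zone P ∪ zone Q) ∖ zone R is a single connected region.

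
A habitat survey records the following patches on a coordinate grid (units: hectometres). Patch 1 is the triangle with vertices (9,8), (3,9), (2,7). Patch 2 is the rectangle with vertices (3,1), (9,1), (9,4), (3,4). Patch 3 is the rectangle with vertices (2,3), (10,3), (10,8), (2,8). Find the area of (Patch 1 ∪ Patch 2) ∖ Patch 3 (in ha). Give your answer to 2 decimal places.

|Patch 1 ∪ Patch 2| = 24.5.
|(Patch 1 ∪ Patch 2) ∩ Patch 3| = 9.25.
|(Patch 1 ∪ Patch 2) ∖ Patch 3| = 24.5 − 9.25 = 15.25.

15.25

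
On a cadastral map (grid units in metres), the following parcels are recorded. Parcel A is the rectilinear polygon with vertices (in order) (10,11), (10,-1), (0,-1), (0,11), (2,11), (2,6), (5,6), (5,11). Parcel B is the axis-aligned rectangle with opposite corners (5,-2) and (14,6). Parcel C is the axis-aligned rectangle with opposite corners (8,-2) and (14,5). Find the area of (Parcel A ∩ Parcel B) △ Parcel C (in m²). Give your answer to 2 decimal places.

|Parcel A ∩ Parcel B| = 35.
|(Parcel A ∩ Parcel B) ∩ Parcel C| = 12.
|(Parcel A ∩ Parcel B) △ Parcel C| = 35 + 42 − 24 = 53.00.

53.00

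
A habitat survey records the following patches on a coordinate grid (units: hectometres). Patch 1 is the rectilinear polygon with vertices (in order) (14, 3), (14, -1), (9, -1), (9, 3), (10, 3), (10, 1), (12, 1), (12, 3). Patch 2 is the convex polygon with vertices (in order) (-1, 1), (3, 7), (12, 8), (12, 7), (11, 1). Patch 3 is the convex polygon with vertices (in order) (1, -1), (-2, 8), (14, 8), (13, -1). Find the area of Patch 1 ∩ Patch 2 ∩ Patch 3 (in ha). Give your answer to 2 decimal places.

2.00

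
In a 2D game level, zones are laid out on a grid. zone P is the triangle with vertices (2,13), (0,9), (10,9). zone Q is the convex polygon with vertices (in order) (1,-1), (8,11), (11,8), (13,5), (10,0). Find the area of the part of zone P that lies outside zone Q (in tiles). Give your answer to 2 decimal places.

18.06

|zone P| = 20, |zone P∩zone Q| = 1.9409.
|zone P ∖ zone Q| = |zone P| − |zone P∩zone Q| = 20 − 1.9409 = 18.06.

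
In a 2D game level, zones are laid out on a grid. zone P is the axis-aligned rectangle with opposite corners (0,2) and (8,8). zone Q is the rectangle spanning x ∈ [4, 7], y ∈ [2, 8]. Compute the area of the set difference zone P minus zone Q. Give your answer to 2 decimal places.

30.00

|zone P∩zone Q|: x∈[4,7], y∈[2,8] → 3·6 = 18.
|zone P| = 48.
|zone P ∖ zone Q| = |zone P| − |zone P∩zone Q| = 48 − 18 = 30.00.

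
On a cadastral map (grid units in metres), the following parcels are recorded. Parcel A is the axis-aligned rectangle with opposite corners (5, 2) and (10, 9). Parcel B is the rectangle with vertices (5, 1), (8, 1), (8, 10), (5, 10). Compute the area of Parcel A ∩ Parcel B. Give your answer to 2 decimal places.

21.00

|Parcel A∩Parcel B|: x∈[5,8], y∈[2,9] → 3·7 = 21.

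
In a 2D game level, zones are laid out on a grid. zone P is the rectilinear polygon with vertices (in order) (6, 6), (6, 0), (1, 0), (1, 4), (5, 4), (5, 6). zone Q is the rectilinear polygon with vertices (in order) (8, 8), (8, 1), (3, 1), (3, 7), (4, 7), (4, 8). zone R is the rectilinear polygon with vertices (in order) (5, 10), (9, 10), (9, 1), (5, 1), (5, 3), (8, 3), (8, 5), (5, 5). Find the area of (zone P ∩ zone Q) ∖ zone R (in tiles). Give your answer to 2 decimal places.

|zone P ∩ zone Q| = 11.
|(zone P ∩ zone Q) ∩ zone R| = 3.
|(zone P ∩ zone Q) ∖ zone R| = 11 − 3 = 8.00.

8.00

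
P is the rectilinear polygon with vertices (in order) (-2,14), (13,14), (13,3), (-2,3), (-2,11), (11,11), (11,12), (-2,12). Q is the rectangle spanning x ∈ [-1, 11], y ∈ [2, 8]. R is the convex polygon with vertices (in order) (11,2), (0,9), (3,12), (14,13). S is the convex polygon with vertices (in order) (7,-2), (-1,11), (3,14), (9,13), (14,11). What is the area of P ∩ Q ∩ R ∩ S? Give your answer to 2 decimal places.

25.91

The intersection is the polygon with vertices (11,5.429), (9.692,3), (9.429,3), (1.571,8), (11,8).
By the shoelace formula its area is 25.91.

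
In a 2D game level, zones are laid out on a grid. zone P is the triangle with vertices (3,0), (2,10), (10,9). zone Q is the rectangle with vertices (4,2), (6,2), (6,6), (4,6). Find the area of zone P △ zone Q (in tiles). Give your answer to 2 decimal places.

|zone P| = 39.5, |zone Q| = 8, |zone P∩zone Q| = 6.6587.
|zone P △ zone Q| = |zone P| + |zone Q| − 2·|zone P∩zone Q| = 39.5 + 8 − 13.3175 = 34.18.

34.18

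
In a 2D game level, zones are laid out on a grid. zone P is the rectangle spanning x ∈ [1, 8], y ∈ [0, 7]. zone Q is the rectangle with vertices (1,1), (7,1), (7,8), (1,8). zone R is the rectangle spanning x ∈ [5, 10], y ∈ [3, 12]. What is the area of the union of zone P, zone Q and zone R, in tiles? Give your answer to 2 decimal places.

By inclusion–exclusion:
Individual areas: |zone P| = 49, |zone Q| = 42, |zone R| = 45.
|zone P∩zone Q|: x∈[1,7], y∈[1,7] → 6·6 = 36.
|zone P∩zone R|: x∈[5,8], y∈[3,7] → 3·4 = 12.
|zone Q∩zone R|: x∈[5,7], y∈[3,8] → 2·5 = 10.
|zone P∩zone Q∩zone R| = 8.
|zone P ∪ zone Q ∪ zone R| = 136 − 58 + 8 = 86.00.

86.00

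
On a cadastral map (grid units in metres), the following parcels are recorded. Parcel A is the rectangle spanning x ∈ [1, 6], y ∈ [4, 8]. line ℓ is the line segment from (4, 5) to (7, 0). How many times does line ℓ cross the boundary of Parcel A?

1

The segment meets the boundary at (4.6,4).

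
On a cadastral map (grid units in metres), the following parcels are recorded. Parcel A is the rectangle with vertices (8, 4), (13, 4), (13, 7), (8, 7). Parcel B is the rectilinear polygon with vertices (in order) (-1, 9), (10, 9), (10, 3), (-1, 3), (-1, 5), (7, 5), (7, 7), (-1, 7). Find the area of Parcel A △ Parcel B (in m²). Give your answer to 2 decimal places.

53.00

|Parcel A| = 15, |Parcel B| = 50, |Parcel A∩Parcel B| = 6.
|Parcel A △ Parcel B| = |Parcel A| + |Parcel B| − 2·|Parcel A∩Parcel B| = 15 + 50 − 12 = 53.00.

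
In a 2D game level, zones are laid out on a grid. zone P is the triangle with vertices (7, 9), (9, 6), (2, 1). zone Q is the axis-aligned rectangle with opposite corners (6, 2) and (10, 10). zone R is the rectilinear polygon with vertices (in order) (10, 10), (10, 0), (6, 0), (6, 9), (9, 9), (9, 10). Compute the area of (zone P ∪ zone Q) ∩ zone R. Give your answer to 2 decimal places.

29.00

The region (zone P ∪ zone Q) ∩ zone R is the polygon with vertices (6,9), (9,9), (9,10), (10,10), (10,2), (6,2), (6,3.857), (6,7.4).
By the shoelace formula its area is 29.00.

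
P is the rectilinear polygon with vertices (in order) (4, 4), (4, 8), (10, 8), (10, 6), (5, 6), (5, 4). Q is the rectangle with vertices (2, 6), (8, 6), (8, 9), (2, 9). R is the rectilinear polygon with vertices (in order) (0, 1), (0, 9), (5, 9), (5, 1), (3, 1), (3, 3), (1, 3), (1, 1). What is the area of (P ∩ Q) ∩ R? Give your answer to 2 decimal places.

The region (P ∩ Q) ∩ R is the polygon with vertices (5,8), (5,6), (4,6), (4,8).
By the shoelace formula its area is 2.00.

2.00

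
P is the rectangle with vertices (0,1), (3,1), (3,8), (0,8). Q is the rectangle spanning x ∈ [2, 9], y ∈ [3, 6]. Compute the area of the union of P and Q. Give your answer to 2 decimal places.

By inclusion–exclusion:
Individual areas: |P| = 21, |Q| = 21.
|P∩Q|: x∈[2,3], y∈[3,6] → 1·3 = 3.
|P ∪ Q| = 42 − 3 = 39.00.

39.00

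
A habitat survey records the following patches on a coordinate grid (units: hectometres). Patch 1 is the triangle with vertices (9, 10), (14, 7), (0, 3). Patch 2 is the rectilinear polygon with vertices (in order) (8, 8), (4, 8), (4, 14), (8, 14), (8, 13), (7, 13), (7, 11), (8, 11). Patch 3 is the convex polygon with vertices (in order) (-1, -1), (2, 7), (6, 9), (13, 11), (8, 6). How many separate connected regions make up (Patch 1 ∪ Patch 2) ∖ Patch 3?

(Patch 1 ∪ Patch 2) ∖ Patch 3 splits into 4 disjoint pieces (area 9.8488, area 0.0973, area 18.4286, area 0.0323).

4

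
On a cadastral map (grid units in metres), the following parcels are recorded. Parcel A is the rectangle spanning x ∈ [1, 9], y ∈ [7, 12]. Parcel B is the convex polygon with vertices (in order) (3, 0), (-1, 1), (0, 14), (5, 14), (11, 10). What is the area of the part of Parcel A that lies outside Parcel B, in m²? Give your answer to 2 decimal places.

0.43

|Parcel A| = 40, |Parcel A∩Parcel B| = 39.5667.
|Parcel A ∖ Parcel B| = |Parcel A| − |Parcel A∩Parcel B| = 40 − 39.5667 = 0.43.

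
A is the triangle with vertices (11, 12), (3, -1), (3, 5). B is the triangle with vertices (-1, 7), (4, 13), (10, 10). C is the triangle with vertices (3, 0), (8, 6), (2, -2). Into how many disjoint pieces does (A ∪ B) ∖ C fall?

2

(A ∪ B) ∖ C splits into 2 disjoint pieces (area 47.752, area 0.1905).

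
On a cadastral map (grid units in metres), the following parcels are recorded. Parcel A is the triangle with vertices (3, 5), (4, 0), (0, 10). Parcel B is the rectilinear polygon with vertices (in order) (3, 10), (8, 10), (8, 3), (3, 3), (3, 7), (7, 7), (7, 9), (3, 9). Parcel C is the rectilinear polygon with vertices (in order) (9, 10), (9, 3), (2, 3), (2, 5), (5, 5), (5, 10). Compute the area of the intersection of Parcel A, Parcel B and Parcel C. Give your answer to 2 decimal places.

0.40

The intersection is the polygon with vertices (3,3), (3,5), (3.4,3).
By the shoelace formula its area is 0.40.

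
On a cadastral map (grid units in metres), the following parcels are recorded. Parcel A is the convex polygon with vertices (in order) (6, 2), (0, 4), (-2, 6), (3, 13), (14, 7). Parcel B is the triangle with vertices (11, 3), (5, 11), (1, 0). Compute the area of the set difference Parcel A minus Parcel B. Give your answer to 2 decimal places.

|Parcel A| = 93.5, |Parcel A∩Parcel B| = 35.3539.
|Parcel A ∖ Parcel B| = |Parcel A| − |Parcel A∩Parcel B| = 93.5 − 35.3539 = 58.15.

58.15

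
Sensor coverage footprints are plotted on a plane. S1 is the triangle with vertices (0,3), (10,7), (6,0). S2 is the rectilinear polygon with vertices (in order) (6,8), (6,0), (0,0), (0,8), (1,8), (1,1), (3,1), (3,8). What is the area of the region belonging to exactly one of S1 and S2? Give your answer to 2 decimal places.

35.80

|S1| = 27, |S2| = 34, |S1∩S2| = 12.6.
|S1 △ S2| = |S1| + |S2| − 2·|S1∩S2| = 27 + 34 − 25.2 = 35.80.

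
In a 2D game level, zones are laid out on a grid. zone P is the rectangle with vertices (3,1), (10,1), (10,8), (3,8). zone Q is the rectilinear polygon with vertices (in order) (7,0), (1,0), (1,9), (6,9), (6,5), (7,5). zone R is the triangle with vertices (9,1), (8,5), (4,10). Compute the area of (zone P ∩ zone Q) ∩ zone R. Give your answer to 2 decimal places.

|zone P ∩ zone Q| = 25.
|(zone P ∩ zone Q) ∩ zone R| = 0.66.

0.66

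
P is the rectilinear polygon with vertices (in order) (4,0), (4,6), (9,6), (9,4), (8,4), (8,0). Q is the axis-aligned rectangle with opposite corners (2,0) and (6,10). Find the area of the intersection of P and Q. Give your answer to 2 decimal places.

The intersection is the polygon with vertices (4,6), (6,6), (6,0), (4,0).
By the shoelace formula its area is 12.00.

12.00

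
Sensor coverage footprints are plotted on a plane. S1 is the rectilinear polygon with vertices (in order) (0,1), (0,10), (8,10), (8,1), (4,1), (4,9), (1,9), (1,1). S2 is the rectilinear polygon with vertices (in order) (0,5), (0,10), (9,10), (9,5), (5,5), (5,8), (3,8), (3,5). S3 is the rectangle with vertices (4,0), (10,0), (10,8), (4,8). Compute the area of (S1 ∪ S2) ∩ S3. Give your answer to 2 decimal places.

31.00

The region (S1 ∪ S2) ∩ S3 is the polygon with vertices (9,5), (8,5), (8,1), (4,1), (4,8), (9,8).
By the shoelace formula its area is 31.00.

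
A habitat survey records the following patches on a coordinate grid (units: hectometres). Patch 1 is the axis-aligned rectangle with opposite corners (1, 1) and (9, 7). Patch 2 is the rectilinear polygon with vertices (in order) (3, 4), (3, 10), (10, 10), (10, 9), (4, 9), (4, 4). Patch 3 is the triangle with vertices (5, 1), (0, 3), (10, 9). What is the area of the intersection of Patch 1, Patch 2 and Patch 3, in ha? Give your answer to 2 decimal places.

The intersection is the polygon with vertices (4,4), (3,4), (3,4.8), (4,5.4).
By the shoelace formula its area is 1.10.

1.10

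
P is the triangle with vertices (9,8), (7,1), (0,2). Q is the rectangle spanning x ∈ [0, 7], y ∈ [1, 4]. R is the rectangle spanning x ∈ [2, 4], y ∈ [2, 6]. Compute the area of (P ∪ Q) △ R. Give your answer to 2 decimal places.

|P ∪ Q| = 32.
|(P ∪ Q) ∩ R| = 4.3333.
|(P ∪ Q) △ R| = 32 + 8 − 8.6667 = 31.33.

31.33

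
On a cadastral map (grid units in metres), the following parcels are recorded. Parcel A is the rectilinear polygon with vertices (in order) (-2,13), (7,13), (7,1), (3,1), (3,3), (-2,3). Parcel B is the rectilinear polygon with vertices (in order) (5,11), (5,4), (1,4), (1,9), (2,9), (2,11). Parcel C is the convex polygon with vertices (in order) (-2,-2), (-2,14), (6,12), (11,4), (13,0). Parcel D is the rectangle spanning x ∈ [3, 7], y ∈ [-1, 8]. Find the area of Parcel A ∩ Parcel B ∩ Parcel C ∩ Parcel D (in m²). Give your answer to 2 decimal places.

The intersection is the polygon with vertices (5,4), (3,4), (3,8), (5,8).
By the shoelace formula its area is 8.00.

8.00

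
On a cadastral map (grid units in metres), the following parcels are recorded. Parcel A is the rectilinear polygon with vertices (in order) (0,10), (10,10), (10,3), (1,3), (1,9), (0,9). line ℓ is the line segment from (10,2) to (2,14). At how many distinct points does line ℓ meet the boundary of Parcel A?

The segment meets the boundary at (4.667,10), (9.333,3).

2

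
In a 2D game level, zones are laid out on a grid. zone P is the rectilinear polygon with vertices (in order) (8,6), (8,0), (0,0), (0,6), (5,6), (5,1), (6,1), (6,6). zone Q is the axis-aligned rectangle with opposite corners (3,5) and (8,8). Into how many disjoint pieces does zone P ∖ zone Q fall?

zone P ∖ zone Q is a single connected region.

1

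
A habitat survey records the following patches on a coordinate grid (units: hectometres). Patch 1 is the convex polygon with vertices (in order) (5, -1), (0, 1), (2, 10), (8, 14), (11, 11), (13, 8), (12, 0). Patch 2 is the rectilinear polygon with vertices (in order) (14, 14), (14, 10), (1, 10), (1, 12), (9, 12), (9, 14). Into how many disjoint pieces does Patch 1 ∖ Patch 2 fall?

2

Patch 1 ∖ Patch 2 splits into 2 disjoint pieces (area 119.1667, area 4.5).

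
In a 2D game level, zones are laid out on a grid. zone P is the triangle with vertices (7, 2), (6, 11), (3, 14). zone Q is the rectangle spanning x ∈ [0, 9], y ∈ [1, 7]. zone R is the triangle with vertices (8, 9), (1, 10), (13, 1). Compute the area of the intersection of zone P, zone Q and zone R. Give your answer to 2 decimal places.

The intersection is the polygon with vertices (5.333,7), (6.444,7), (6.576,5.818), (5.444,6.667).
By the shoelace formula its area is 0.80.

0.80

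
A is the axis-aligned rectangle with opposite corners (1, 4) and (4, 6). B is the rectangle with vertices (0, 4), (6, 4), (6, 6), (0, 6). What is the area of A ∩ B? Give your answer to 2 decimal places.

|A∩B|: x∈[1,4], y∈[4,6] → 3·2 = 6.

6.00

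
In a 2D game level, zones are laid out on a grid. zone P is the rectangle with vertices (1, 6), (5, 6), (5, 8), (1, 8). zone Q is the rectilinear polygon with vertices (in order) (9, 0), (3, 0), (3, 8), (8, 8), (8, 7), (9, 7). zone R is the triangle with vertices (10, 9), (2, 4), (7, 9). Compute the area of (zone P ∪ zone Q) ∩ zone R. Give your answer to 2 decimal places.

4.56

The region (zone P ∪ zone Q) ∩ zone R is the polygon with vertices (8,8), (8,7.75), (3,4.625), (3,5), (6,8).
By the shoelace formula its area is 4.56.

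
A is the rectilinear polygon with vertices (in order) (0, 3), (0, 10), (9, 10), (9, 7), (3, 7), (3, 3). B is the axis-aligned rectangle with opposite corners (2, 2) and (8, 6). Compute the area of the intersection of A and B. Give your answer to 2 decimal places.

3.00

The intersection is the polygon with vertices (3,3), (2,3), (2,6), (3,6).
By the shoelace formula its area is 3.00.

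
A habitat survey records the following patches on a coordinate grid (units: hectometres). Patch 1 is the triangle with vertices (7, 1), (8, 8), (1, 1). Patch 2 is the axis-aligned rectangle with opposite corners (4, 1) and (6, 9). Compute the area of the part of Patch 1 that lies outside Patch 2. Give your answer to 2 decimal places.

13.00

|Patch 1| = 21, |Patch 1∩Patch 2| = 8.
|Patch 1 ∖ Patch 2| = |Patch 1| − |Patch 1∩Patch 2| = 21 − 8 = 13.00.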